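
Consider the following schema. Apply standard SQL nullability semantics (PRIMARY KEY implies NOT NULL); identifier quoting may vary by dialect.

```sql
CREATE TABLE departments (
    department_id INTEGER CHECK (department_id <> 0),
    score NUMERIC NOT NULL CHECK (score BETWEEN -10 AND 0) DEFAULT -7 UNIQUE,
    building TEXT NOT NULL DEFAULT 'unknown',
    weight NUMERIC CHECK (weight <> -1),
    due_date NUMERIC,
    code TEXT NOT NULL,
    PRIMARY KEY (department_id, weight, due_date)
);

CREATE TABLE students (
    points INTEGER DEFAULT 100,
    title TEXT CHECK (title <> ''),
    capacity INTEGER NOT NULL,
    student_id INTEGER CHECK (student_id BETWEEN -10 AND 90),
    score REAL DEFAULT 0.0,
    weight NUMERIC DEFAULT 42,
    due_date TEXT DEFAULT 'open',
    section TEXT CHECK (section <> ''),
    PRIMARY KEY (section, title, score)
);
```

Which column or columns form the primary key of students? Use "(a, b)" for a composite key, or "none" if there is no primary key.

A table-level PRIMARY KEY clause names 3 columns: section, title, score.
This is a composite key — the combination is unique, not each column individually.

(section, title, score)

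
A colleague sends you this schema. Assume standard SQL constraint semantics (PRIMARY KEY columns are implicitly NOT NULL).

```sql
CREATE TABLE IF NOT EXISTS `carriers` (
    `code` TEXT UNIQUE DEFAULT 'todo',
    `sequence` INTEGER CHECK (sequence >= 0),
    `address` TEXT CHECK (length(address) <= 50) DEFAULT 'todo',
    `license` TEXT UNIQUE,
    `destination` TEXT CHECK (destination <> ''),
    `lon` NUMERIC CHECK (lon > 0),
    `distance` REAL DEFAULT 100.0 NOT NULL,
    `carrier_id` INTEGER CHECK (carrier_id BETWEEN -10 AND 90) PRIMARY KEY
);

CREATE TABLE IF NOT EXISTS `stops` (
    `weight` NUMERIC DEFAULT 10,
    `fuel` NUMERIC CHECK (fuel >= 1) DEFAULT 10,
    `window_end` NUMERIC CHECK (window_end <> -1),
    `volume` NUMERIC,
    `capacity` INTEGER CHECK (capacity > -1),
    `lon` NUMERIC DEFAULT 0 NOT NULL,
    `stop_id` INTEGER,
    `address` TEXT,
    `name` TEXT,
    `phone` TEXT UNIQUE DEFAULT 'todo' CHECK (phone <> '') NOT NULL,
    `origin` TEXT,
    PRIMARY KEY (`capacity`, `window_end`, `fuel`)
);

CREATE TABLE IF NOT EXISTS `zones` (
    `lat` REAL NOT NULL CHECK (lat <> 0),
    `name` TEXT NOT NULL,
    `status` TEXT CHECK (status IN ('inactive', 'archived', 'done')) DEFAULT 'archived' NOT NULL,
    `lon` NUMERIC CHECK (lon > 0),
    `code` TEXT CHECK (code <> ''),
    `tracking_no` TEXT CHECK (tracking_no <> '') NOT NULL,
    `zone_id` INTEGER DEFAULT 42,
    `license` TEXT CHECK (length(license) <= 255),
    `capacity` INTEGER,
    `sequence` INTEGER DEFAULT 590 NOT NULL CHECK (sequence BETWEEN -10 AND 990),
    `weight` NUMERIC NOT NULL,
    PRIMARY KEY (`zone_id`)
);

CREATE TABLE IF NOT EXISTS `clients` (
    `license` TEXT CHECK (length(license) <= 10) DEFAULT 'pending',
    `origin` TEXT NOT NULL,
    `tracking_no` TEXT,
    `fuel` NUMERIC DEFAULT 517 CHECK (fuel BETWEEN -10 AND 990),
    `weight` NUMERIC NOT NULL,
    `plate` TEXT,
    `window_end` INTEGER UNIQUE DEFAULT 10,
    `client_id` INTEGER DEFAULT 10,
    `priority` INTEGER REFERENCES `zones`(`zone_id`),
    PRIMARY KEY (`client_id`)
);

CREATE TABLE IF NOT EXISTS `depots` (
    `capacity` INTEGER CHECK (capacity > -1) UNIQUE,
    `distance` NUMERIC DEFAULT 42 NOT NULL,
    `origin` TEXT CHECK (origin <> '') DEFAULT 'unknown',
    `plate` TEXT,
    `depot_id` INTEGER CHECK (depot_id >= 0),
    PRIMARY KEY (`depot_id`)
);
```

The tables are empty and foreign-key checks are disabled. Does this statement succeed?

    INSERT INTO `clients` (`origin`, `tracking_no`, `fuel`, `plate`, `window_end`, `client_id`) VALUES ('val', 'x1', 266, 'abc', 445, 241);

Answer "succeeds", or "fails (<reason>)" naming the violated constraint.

weight is omitted from the column list and has no DEFAULT, so it would receive NULL.
But weight is declared NOT NULL.

fails (NOT NULL on weight)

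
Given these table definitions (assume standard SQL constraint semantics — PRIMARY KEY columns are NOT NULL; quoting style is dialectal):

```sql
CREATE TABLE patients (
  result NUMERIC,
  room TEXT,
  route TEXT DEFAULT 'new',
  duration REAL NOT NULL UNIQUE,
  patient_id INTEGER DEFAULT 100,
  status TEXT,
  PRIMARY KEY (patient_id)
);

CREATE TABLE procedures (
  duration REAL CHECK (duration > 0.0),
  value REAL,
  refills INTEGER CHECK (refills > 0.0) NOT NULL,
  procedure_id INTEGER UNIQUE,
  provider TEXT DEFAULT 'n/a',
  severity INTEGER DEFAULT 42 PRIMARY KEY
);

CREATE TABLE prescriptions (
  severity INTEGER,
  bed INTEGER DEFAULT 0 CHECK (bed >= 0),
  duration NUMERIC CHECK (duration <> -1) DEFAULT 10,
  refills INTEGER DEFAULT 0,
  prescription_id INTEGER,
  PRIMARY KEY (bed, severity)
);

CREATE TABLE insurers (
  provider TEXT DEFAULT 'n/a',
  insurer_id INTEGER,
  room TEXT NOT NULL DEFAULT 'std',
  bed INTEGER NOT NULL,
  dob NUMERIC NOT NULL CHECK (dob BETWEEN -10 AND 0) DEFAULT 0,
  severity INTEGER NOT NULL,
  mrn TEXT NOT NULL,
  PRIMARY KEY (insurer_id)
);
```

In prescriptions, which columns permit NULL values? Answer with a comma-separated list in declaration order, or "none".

- severity: part of the PRIMARY KEY, which implies NOT NULL → not nullable.
- bed: part of the PRIMARY KEY, which implies NOT NULL → not nullable.
- duration: CHECK does not forbid NULL (a CHECK constraint passes when its expression is NULL) → nullable.
- refills: DEFAULT only fills an omitted column; an explicit NULL is still allowed → nullable.
- prescription_id: no NOT NULL constraint applies → nullable.

duration, refills, prescription_id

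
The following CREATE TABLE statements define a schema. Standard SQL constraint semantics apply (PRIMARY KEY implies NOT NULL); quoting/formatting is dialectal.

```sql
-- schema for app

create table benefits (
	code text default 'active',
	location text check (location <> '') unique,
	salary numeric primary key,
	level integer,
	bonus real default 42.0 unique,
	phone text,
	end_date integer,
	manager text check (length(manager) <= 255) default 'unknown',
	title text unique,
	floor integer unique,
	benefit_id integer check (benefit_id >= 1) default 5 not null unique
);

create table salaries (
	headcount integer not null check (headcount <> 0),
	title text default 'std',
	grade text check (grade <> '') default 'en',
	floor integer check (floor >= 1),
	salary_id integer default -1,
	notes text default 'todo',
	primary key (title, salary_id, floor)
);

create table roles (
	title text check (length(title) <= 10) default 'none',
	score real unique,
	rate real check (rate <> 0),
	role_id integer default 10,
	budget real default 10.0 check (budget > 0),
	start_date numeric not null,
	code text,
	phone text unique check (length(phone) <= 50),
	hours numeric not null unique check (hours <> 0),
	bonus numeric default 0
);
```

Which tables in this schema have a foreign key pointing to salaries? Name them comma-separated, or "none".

No REFERENCES clause anywhere in the schema names salaries.

none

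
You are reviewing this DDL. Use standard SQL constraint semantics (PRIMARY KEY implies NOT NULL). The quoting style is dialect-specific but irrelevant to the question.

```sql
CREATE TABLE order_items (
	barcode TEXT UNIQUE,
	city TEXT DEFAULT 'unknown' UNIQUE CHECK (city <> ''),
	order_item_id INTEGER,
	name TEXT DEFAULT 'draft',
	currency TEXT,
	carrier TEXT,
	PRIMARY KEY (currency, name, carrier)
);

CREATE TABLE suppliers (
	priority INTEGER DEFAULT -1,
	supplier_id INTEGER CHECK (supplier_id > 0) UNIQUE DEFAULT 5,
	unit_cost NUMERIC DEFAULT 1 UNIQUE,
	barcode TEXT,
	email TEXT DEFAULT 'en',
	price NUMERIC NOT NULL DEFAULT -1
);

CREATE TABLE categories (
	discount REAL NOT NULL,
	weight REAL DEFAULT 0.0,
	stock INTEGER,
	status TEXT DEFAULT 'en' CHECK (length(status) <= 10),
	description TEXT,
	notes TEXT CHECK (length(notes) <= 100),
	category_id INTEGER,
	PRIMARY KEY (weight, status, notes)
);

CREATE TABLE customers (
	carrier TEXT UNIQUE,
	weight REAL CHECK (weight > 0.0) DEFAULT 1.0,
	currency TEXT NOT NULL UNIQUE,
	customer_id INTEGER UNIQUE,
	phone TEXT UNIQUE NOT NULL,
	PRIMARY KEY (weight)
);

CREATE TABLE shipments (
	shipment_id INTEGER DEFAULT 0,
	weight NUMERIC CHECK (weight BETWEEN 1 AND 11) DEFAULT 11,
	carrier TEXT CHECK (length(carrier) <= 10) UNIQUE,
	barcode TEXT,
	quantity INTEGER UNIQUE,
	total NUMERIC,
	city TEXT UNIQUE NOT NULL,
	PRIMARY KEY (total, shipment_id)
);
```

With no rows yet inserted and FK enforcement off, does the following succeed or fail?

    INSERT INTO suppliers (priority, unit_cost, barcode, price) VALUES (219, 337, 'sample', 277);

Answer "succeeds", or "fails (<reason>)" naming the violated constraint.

succeeds

NOT NULL columns: price is supplied.
No constraint is violated.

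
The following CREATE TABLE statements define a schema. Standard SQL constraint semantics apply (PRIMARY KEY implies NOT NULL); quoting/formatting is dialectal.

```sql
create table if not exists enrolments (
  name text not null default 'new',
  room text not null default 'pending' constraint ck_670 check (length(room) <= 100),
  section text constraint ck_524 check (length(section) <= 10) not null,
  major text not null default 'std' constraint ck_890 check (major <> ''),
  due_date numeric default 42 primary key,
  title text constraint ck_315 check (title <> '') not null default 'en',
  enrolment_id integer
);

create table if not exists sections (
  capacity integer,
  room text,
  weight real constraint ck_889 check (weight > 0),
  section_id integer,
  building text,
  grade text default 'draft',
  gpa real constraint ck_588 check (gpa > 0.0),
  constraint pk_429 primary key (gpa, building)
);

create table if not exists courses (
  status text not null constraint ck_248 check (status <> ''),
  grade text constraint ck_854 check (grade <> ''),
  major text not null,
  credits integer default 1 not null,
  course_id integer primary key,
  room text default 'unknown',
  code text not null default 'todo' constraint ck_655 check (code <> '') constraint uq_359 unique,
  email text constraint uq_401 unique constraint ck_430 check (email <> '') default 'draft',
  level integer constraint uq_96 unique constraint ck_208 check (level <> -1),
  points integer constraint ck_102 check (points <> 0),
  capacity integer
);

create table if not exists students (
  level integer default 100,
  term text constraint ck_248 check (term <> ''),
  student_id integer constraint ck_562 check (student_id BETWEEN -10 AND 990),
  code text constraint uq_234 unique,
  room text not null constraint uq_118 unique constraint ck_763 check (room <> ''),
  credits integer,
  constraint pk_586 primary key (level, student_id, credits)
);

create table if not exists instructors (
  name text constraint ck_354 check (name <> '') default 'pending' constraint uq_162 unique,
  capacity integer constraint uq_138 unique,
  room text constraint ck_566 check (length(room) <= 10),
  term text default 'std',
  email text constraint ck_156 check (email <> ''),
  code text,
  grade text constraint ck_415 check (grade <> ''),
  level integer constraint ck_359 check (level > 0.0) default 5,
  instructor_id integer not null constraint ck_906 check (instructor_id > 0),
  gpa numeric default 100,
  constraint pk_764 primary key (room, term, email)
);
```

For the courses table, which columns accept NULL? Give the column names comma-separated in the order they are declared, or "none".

- status: declared NOT NULL → not nullable.
- grade: CHECK does not forbid NULL (a CHECK constraint passes when its expression is NULL) → nullable.
- major: declared NOT NULL → not nullable.
- credits: declared NOT NULL → not nullable.
- course_id: part of the PRIMARY KEY, which implies NOT NULL → not nullable.
- room: DEFAULT only fills an omitted column; an explicit NULL is still allowed → nullable.
- code: declared NOT NULL → not nullable.
- email: CHECK does not forbid NULL (a CHECK constraint passes when its expression is NULL) → nullable.
- level: CHECK does not forbid NULL (a CHECK constraint passes when its expression is NULL) → nullable.
- points: CHECK does not forbid NULL (a CHECK constraint passes when its expression is NULL) → nullable.
- capacity: no NOT NULL constraint applies → nullable.

grade, room, email, level, points, capacity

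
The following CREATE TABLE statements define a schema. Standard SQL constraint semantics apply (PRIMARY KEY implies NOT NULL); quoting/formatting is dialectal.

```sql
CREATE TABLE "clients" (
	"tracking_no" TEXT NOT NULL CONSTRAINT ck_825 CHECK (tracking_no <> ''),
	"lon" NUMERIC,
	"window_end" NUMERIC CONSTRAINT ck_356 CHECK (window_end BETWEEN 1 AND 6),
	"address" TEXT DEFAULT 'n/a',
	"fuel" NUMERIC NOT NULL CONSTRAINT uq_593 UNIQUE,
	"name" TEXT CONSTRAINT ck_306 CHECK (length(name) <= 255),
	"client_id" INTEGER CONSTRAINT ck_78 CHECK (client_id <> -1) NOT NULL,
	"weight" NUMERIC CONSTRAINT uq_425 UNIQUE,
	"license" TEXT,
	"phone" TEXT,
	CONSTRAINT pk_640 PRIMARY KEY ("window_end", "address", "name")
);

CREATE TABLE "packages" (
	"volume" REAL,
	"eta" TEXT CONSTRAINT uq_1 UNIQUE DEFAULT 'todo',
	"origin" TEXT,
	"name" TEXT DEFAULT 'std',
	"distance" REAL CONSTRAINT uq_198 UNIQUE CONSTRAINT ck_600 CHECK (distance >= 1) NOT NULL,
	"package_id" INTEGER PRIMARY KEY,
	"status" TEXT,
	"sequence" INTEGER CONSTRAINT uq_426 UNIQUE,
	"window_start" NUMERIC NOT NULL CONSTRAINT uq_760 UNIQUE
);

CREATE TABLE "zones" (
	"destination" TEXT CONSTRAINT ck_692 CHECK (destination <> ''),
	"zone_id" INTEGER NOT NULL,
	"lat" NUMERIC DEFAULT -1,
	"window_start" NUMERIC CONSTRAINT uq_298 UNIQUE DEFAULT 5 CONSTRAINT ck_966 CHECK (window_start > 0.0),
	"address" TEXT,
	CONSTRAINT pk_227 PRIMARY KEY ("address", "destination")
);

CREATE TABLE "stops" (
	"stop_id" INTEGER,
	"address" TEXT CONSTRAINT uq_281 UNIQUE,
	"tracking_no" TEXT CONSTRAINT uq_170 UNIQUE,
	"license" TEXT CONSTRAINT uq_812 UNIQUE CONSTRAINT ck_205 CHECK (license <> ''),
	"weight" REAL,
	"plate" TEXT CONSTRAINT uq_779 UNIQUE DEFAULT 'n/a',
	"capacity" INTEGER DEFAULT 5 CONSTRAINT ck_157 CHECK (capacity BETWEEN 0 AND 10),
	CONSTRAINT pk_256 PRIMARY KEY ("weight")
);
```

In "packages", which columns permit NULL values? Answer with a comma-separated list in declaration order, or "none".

- volume: no NOT NULL constraint applies → nullable.
- eta: UNIQUE does not imply NOT NULL → nullable.
- origin: no NOT NULL constraint applies → nullable.
- name: DEFAULT only fills an omitted column; an explicit NULL is still allowed → nullable.
- distance: declared NOT NULL → not nullable.
- package_id: part of the PRIMARY KEY, which implies NOT NULL → not nullable.
- status: no NOT NULL constraint applies → nullable.
- sequence: UNIQUE does not imply NOT NULL → nullable.
- window_start: declared NOT NULL → not nullable.

volume, eta, origin, name, status, sequence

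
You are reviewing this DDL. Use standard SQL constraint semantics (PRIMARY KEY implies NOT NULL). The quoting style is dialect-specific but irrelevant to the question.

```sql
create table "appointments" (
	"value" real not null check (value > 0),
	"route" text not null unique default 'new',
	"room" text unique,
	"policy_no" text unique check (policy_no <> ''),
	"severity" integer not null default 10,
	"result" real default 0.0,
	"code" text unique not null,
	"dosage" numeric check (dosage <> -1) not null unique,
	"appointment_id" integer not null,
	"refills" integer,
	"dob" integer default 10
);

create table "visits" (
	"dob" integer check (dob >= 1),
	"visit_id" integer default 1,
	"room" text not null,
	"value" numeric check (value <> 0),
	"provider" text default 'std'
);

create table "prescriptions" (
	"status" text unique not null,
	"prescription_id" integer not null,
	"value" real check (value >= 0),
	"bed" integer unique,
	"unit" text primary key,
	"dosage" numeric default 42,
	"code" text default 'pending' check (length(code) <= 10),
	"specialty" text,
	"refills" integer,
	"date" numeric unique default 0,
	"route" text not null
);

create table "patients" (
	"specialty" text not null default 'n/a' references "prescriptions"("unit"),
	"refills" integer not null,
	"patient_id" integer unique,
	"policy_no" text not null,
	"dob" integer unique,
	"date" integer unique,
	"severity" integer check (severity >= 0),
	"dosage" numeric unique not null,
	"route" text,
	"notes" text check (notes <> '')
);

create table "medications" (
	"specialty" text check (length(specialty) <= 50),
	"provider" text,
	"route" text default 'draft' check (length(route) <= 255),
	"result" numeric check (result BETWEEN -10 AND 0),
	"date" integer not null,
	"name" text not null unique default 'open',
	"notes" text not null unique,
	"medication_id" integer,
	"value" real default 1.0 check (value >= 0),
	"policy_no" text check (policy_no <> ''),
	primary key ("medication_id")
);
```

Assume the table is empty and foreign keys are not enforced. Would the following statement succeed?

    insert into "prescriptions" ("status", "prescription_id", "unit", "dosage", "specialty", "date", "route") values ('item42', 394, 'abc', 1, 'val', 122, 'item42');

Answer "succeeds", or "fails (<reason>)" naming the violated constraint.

NOT NULL columns: prescription_id is supplied; route is supplied; status is supplied; unit is supplied.
No constraint is violated.

succeeds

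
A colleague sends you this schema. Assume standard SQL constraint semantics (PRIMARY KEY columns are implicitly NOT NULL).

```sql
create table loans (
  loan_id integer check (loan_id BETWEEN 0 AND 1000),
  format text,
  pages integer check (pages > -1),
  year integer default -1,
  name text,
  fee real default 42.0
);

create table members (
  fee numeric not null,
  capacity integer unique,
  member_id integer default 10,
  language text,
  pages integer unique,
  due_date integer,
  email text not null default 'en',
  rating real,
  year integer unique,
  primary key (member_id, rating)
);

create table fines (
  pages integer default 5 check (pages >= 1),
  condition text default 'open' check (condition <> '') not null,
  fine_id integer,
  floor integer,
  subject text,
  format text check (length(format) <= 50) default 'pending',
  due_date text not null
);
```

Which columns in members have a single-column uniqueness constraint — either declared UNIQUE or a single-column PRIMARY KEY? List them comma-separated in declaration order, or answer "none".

capacity, pages, year

- fee: no UNIQUE or single-column PK constraint.
- capacity: declared UNIQUE → unique.
- member_id: part of a composite PRIMARY KEY — only the tuple is unique, not this column on its own.
- language: no UNIQUE or single-column PK constraint.
- pages: declared UNIQUE → unique.
- due_date: no UNIQUE or single-column PK constraint.
- email: no UNIQUE or single-column PK constraint.
- rating: part of a composite PRIMARY KEY — only the tuple is unique, not this column on its own.
- year: declared UNIQUE → unique.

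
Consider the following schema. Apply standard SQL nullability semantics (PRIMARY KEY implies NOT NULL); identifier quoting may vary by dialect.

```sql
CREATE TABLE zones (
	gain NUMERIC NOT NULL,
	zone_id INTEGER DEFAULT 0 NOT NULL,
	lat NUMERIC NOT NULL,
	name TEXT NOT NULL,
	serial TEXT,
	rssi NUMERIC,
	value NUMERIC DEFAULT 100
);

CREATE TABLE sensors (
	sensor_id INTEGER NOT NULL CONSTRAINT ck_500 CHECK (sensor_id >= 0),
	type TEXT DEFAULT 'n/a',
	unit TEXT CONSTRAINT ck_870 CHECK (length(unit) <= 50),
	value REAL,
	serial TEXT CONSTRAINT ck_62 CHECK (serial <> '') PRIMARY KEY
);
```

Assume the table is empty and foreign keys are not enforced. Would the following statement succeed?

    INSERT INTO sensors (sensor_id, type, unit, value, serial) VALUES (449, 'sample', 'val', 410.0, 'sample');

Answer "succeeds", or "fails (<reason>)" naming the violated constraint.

succeeds

NOT NULL columns: sensor_id is supplied; serial is supplied.
CHECK constraints: 449 satisfies (sensor_id >= 0); 'val' satisfies (length(unit) <= 50); 'sample' satisfies (serial <> '').
No constraint is violated.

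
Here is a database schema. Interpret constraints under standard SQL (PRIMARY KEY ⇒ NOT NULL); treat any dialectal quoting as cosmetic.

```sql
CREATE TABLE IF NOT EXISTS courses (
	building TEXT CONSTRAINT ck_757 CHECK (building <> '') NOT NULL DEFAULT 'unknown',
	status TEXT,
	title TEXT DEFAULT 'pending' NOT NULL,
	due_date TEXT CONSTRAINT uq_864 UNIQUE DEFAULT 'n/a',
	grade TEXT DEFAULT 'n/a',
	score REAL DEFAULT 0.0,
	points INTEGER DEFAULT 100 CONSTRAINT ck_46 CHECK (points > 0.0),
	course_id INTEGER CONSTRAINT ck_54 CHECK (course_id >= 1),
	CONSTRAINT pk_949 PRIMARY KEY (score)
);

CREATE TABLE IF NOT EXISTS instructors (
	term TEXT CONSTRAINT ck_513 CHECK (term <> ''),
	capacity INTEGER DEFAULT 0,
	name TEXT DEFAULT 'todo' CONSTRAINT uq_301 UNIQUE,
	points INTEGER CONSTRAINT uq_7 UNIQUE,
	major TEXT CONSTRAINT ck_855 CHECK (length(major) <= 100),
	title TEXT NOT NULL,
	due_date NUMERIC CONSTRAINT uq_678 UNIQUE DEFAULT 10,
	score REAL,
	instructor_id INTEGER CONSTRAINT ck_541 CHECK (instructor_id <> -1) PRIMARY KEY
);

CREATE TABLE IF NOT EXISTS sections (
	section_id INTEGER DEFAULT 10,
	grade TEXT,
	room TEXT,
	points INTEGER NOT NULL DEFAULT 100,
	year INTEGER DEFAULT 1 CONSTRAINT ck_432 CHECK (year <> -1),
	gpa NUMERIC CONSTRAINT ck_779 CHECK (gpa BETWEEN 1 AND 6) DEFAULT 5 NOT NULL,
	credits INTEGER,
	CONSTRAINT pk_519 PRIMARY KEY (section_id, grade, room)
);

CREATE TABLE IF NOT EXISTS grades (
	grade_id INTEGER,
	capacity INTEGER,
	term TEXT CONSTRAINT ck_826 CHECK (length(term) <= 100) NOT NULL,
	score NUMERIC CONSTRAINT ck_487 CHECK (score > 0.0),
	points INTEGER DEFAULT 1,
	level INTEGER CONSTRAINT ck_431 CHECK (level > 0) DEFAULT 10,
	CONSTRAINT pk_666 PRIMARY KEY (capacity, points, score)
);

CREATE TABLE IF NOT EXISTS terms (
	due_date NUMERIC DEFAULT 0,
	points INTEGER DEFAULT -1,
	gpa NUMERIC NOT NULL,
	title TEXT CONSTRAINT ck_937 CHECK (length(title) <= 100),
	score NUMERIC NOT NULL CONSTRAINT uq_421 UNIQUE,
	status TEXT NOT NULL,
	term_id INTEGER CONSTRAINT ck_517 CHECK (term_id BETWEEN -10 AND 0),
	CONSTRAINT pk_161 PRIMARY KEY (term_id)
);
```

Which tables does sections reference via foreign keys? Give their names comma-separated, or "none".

No column in sections has a REFERENCES clause.

none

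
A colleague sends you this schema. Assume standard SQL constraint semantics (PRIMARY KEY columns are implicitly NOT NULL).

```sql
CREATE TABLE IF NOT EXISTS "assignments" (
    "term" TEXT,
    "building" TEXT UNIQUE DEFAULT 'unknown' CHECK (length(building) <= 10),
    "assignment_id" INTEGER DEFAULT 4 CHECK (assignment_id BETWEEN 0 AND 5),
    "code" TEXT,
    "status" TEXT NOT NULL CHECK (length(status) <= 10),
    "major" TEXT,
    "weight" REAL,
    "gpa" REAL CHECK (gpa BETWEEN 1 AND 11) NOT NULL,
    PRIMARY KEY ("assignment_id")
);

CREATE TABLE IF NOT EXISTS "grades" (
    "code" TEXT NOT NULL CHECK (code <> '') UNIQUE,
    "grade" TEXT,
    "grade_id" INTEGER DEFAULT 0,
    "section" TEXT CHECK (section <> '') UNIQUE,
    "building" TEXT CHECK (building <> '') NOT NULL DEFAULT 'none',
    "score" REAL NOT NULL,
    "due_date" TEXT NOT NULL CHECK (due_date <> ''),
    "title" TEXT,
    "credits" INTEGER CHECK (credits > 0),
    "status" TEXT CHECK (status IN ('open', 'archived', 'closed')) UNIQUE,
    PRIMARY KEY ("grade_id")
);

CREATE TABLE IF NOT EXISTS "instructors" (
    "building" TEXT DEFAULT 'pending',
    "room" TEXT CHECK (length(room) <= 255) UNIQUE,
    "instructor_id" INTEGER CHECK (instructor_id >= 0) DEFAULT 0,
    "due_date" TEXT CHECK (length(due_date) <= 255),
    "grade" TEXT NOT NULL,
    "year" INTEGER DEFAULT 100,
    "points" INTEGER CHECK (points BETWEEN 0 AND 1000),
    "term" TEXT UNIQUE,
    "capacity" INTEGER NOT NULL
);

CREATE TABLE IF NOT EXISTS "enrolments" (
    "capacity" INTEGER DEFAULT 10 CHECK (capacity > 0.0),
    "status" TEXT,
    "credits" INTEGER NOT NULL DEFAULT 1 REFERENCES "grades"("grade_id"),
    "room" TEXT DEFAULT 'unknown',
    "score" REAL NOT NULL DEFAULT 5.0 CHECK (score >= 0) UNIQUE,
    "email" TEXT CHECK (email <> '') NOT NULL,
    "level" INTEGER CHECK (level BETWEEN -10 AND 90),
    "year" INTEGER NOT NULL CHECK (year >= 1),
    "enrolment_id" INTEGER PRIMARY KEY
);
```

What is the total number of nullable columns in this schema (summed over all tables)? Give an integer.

assignments: 5 nullable (term, building, code, major, weight — PK (assignment_id) and explicit NOT NULL columns excluded).
grades: 5 nullable (grade, section, title, credits, status — PK (grade_id) and explicit NOT NULL columns excluded).
instructors: 7 nullable (building, room, instructor_id, due_date, year, points, term — PK none and explicit NOT NULL columns excluded).
enrolments: 4 nullable (capacity, status, room, level — PK (enrolment_id) and explicit NOT NULL columns excluded).
Total: 5 + 5 + 7 + 4 = 21.

21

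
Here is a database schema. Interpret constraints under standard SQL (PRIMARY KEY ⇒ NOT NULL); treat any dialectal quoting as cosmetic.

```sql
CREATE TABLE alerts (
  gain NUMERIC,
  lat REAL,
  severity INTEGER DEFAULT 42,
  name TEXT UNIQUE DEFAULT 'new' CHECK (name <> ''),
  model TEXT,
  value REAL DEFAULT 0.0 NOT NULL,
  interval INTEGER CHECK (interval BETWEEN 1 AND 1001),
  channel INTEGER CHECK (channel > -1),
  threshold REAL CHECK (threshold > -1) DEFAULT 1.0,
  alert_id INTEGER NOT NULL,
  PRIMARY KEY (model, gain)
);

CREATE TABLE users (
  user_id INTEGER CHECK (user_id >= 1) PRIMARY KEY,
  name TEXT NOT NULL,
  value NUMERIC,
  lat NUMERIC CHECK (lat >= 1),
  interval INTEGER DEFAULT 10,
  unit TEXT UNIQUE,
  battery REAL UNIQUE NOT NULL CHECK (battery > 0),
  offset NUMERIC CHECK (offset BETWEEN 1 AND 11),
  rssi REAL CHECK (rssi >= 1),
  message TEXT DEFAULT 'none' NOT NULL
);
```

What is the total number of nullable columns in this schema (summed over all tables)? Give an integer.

12

alerts: 6 nullable (lat, severity, name, interval, channel, threshold — PK (model, gain) and explicit NOT NULL columns excluded).
users: 6 nullable (value, lat, interval, unit, offset, rssi — PK (user_id) and explicit NOT NULL columns excluded).
Total: 6 + 6 = 12.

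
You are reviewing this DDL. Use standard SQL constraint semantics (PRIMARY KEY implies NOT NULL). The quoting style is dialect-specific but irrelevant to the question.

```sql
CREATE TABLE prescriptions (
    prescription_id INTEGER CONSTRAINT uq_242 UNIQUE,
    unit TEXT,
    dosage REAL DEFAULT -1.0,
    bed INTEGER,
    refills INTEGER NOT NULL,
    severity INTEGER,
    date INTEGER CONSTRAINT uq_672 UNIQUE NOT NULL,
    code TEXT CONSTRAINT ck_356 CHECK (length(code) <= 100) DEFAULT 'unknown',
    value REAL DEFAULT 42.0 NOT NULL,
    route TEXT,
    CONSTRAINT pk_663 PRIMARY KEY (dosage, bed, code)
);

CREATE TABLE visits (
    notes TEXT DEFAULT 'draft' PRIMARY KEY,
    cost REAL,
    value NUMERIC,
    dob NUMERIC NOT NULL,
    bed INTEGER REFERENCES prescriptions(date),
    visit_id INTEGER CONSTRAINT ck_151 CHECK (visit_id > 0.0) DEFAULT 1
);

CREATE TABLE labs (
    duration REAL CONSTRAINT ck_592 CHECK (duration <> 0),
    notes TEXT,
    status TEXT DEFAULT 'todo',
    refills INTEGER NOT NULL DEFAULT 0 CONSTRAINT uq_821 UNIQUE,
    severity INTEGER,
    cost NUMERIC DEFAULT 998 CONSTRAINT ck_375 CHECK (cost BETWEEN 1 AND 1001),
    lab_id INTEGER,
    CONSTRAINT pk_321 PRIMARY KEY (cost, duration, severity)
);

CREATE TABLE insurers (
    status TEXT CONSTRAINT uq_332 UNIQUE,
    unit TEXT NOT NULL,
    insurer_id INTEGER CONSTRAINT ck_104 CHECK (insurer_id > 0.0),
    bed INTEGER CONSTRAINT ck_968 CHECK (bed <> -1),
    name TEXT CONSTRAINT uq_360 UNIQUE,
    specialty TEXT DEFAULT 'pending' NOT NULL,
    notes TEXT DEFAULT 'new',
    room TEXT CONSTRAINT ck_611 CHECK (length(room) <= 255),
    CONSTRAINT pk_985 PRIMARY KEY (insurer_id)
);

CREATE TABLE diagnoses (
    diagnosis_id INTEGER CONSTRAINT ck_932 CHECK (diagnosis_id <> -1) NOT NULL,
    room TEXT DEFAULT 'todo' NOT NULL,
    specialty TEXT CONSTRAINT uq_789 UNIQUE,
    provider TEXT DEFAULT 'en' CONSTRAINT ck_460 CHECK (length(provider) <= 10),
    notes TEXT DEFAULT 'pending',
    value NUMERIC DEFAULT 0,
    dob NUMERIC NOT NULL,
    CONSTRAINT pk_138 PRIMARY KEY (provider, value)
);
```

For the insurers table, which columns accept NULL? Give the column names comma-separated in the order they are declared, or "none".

status, bed, name, notes, room

- status: UNIQUE does not imply NOT NULL → nullable.
- unit: declared NOT NULL → not nullable.
- insurer_id: part of the PRIMARY KEY, which implies NOT NULL → not nullable.
- bed: CHECK does not forbid NULL (a CHECK constraint passes when its expression is NULL) → nullable.
- name: UNIQUE does not imply NOT NULL → nullable.
- specialty: declared NOT NULL → not nullable.
- notes: DEFAULT only fills an omitted column; an explicit NULL is still allowed → nullable.
- room: CHECK does not forbid NULL (a CHECK constraint passes when its expression is NULL) → nullable.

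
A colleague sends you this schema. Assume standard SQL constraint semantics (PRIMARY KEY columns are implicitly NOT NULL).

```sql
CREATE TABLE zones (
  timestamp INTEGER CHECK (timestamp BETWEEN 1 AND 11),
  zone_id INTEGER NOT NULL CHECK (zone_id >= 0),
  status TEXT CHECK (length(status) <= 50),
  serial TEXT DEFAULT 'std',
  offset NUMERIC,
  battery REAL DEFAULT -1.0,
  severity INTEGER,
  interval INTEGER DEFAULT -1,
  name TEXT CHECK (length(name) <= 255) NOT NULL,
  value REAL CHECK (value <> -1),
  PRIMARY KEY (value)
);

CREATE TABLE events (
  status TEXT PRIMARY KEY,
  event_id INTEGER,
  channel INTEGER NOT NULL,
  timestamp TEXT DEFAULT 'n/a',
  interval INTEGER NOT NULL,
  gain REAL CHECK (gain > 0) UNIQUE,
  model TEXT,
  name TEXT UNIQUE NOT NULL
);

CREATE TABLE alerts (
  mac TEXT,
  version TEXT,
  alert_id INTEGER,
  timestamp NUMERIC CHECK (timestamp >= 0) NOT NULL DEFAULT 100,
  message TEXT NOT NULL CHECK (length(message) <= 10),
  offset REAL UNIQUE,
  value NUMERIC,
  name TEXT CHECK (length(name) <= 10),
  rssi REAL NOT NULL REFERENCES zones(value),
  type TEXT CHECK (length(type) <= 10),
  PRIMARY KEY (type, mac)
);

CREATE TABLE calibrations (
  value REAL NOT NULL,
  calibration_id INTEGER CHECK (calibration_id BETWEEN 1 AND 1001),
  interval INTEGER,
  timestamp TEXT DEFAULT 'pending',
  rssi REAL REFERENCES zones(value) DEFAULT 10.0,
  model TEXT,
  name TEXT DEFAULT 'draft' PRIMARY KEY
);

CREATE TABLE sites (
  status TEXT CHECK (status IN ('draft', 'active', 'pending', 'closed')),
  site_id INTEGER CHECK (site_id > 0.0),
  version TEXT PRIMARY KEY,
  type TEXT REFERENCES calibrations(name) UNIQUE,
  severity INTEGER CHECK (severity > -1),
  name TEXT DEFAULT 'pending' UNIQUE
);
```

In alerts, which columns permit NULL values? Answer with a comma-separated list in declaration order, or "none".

- mac: part of the PRIMARY KEY, which implies NOT NULL → not nullable.
- version: no NOT NULL constraint applies → nullable.
- alert_id: no NOT NULL constraint applies → nullable.
- timestamp: declared NOT NULL → not nullable.
- message: declared NOT NULL → not nullable.
- offset: UNIQUE does not imply NOT NULL → nullable.
- value: no NOT NULL constraint applies → nullable.
- name: CHECK does not forbid NULL (a CHECK constraint passes when its expression is NULL) → nullable.
- rssi: declared NOT NULL → not nullable.
- type: part of the PRIMARY KEY, which implies NOT NULL → not nullable.

version, alert_id, offset, value, name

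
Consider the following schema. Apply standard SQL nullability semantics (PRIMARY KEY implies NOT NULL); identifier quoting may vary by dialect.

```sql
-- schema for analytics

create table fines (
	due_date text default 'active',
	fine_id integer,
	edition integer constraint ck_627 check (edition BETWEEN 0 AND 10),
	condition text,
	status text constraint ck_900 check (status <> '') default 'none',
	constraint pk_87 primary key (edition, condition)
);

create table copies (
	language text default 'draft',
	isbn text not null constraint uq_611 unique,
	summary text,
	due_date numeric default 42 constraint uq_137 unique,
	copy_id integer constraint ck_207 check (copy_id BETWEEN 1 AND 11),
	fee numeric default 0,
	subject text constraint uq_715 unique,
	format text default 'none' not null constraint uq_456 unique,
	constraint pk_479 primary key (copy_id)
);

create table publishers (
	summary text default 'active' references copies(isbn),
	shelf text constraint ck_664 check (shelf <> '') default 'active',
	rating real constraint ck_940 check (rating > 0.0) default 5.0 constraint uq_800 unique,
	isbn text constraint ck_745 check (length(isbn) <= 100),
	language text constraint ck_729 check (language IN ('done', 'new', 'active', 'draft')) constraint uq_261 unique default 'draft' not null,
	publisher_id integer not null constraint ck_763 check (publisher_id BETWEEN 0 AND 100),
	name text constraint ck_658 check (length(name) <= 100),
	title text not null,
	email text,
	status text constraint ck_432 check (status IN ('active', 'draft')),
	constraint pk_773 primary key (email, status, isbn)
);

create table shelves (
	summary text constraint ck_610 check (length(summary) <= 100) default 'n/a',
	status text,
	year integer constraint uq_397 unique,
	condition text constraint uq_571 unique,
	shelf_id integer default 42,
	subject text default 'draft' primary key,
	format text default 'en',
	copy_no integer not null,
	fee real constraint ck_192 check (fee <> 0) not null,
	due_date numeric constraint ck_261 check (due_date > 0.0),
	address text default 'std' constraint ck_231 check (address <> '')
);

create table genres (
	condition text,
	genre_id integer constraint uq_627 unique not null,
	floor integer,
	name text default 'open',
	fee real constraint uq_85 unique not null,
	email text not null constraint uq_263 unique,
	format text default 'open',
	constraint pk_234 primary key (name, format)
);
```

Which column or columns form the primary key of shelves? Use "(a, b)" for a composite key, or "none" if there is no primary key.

subject

subject is declared PRIMARY KEY inline on the column.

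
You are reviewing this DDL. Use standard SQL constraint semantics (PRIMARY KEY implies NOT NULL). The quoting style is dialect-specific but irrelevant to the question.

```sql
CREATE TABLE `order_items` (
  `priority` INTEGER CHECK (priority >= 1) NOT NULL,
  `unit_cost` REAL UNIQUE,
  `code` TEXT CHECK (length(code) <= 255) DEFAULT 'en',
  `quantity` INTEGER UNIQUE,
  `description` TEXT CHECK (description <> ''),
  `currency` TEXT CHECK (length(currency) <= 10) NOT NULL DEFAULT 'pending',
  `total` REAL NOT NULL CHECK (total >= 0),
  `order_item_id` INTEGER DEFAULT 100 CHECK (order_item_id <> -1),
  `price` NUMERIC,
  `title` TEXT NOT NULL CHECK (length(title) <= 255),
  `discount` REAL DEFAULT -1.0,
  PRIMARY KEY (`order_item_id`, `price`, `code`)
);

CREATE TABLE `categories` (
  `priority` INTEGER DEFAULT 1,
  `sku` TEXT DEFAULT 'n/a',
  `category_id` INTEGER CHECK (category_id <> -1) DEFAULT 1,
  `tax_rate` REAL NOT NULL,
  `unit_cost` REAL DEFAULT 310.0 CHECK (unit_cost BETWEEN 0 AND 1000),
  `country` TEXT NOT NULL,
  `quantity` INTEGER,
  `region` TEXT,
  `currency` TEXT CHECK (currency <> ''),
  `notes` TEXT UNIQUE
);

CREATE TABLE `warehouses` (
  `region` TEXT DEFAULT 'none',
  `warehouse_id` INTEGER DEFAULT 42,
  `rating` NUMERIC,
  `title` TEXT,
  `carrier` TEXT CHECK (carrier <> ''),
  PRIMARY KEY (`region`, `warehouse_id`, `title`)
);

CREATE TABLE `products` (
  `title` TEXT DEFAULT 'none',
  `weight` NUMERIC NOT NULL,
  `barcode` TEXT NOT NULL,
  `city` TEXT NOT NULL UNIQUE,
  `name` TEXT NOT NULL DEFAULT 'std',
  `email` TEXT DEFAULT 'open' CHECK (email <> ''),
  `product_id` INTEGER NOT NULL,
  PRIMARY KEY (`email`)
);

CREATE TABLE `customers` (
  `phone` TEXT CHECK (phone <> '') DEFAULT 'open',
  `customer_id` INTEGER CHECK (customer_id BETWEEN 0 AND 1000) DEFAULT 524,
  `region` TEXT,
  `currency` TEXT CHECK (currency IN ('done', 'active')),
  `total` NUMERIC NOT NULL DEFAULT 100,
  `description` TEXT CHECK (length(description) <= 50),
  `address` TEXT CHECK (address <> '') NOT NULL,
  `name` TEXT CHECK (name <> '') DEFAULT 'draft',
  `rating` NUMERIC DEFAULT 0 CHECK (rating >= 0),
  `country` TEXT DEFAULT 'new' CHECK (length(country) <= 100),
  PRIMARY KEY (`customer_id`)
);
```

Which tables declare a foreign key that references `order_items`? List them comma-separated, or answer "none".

No REFERENCES clause anywhere in the schema names order_items.

none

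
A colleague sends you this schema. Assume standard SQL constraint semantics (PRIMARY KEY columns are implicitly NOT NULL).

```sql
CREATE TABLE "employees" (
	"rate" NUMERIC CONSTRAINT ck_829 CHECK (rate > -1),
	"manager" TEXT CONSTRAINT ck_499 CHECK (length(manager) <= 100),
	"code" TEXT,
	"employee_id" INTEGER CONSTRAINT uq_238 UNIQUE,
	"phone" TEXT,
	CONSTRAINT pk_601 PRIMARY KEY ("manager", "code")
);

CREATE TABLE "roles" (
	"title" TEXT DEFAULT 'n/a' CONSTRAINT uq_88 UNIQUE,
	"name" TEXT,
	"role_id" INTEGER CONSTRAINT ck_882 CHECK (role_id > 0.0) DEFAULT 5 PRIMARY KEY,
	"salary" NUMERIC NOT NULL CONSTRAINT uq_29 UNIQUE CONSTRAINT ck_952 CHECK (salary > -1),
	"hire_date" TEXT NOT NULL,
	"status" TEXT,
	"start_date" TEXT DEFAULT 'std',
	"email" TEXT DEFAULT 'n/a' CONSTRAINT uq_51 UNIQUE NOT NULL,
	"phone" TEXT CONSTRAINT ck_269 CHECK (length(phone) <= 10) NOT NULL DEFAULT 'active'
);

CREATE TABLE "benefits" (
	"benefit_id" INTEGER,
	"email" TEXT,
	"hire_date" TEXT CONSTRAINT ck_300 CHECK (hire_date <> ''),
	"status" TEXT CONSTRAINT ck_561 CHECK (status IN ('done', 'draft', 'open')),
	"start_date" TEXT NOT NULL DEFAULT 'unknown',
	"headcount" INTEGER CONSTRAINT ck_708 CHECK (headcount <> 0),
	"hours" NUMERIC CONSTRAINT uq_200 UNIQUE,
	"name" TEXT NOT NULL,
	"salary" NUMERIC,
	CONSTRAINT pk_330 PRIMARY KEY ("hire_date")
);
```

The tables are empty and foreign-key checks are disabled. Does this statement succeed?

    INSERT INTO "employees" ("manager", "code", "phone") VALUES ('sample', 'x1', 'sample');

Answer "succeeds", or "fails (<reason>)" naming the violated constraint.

succeeds

NOT NULL columns: code is supplied; manager is supplied.
CHECK constraints: 'sample' satisfies (length(manager) <= 100).
No constraint is violated.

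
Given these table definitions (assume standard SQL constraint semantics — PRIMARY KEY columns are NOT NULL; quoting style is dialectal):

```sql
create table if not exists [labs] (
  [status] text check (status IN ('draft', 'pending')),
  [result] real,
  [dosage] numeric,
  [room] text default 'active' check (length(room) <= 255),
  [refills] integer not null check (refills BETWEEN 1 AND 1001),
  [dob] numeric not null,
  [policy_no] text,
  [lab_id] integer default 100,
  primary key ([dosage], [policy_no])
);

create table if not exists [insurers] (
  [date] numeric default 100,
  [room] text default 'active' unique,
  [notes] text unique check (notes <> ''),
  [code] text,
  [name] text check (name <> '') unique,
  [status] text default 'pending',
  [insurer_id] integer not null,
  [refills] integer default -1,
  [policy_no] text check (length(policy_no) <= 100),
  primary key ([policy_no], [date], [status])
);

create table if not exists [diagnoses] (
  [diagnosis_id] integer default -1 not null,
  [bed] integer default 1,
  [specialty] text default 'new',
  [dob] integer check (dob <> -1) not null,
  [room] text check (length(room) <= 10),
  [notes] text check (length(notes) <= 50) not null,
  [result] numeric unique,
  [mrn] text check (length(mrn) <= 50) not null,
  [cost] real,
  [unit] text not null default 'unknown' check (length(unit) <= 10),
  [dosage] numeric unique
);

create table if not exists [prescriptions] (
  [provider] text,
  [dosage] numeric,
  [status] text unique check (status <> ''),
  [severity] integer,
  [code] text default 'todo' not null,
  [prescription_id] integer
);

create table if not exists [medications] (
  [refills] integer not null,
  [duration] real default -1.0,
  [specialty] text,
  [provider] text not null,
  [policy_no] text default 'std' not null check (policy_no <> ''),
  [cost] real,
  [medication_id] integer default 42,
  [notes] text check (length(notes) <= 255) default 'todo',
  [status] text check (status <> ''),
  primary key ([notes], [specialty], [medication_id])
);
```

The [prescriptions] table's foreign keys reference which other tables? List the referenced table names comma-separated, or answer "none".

none

No column in prescriptions has a REFERENCES clause.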